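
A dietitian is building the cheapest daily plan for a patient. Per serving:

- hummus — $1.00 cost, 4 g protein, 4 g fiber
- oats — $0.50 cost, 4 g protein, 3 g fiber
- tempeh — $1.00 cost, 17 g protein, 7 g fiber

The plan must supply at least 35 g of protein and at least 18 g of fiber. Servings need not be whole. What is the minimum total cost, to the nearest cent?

$2.57

Minimising a linear cost over {protein ≥ 35, fiber ≥ 18, servings ≥ 0} — the optimum is at a vertex, using one or two foods.
hummus only: max(35/4, 18/4) = 8.75 servings → $8.75.
oats only: max(35/4, 18/3) = 8.75 servings → $4.38.
tempeh only: max(35/17, 18/7) = 2.571 servings → $2.57.
hummus + oats: intersection lies outside the first quadrant.
hummus + tempeh with both tight: 1.525 servings and 1.7 servings → $3.23.
oats + tempeh with both tight: 2.652 servings and 1.435 servings → $2.76.
So the least-cost plan costs $2.57.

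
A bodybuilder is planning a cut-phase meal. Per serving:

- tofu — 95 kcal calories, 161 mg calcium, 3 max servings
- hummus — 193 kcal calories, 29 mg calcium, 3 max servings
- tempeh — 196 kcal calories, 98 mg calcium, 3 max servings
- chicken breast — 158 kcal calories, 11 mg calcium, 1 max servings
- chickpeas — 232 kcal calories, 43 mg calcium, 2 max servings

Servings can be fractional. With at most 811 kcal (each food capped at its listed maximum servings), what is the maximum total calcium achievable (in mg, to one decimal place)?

Calcium per kcal: tofu 1.695, tempeh 0.5, chickpeas 0.1853, hummus 0.1503, chicken breast 0.06962.
Take 3 servings of tofu: uses 285 kcal, +483.0 mg calcium (running total 483.0 mg).
Take 2.684 servings of tempeh: uses 526 kcal, +263.0 mg calcium (running total 746.0 mg).
Filling greedily by calcium-per-kcal is optimal for one linear limit, giving 746.0 mg.

746.0 mg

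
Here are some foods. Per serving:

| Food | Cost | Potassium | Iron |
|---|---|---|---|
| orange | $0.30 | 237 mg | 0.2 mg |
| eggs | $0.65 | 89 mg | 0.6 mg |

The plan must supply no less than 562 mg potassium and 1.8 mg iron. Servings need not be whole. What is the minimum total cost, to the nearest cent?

$2.07

orange only: max(562/237, 1.8/0.2) = 9 servings → $2.70.
eggs only: max(562/89, 1.8/0.6) = 6.315 servings → $4.10.
orange + eggs with both tight: 1.423 servings and 2.526 servings → $2.07.
So the least-cost plan costs $2.07.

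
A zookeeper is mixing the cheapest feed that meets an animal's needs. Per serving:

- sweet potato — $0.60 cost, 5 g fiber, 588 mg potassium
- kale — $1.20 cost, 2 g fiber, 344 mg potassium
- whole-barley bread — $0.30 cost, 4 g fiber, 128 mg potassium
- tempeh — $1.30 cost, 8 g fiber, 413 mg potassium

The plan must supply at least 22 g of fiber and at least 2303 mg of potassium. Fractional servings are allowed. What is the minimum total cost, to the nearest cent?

$2.49

A basic optimal solution has at most two foods positive. Try each food alone and each pair with both targets met exactly.
sweet potato only: max(22/5, 2303/588) = 4.4 servings → $2.64.
kale only: max(22/2, 2303/344) = 11 servings → $13.20.
whole-barley bread only: max(22/4, 2303/128) = 17.99 servings → $5.40.
tempeh only: max(22/8, 2303/413) = 5.576 servings → $7.25.
sweet potato + kale: the both-tight solution has a negative serving — not a feasible corner.
sweet potato + whole-barley bread with both tight: 3.736 servings and 0.83 servings → $2.49.
sweet potato + tempeh with both tight: 3.538 servings and 0.5385 servings → $2.82.
kale + whole-barley bread with both tight: 5.711 servings and 2.645 servings → $7.65.
kale + tempeh with both tight: 4.848 servings and 1.538 servings → $7.82.
whole-barley bread + tempeh: intersection lies outside the first quadrant.
Cheapest feasible corner: $2.49.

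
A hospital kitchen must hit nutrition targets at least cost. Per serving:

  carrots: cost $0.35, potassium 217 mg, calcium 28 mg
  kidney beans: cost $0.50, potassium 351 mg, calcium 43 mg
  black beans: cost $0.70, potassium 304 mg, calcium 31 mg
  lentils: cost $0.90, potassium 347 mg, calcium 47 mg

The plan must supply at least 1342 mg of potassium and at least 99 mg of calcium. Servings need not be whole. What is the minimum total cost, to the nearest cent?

An LP optimum is at a vertex; with two nutrient constraints at most two foods are used. Check each candidate.
carrots only: max(1342/217, 99/28) = 6.184 servings → $2.16.
kidney beans only: max(1342/351, 99/43) = 3.823 servings → $1.91.
black beans only: max(1342/304, 99/31) = 4.414 servings → $3.09.
lentils only: max(1342/347, 99/47) = 3.867 servings → $3.48.
carrots + kidney beans with both targets exact would need a negative amount; discard.
carrots + black beans: intersection lies outside the first quadrant.
carrots + lentils: intersection lies outside the first quadrant.
kidney beans + black beans with both targets exact would need a negative amount; discard.
kidney beans + lentils: the both-tight solution has a negative serving — not a feasible corner.
black beans + lentils with both targets exact would need a negative amount; discard.
The minimum over all feasible corners is $1.91.

$1.91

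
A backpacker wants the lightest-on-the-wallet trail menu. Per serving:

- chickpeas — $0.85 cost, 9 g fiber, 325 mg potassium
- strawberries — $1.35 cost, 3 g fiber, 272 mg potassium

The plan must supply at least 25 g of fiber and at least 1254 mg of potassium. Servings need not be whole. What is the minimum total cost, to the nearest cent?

For a min-cost LP with two ≥-constraints, a basic feasible solution has at most two positive variables.
chickpeas only: max(25/9, 1254/325) = 3.858 servings → $3.28.
strawberries only: max(25/3, 1254/272) = 8.333 servings → $11.25.
chickpeas + strawberries with both tight: 2.062 servings and 2.146 servings → $4.65.
The minimum over all feasible corners is $3.28.

$3.28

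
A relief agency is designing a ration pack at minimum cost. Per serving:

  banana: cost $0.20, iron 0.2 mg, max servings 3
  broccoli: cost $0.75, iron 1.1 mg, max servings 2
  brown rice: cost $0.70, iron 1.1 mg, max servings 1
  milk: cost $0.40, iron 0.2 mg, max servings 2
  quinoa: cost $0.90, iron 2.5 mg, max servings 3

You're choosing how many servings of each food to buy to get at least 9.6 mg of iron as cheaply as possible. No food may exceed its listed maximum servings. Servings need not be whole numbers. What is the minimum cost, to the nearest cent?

$4.08

Cost per mg of iron: quinoa $0.3600, brown rice $0.6364, broccoli $0.6818, banana $1.0000, milk $2.0000.
Take 3 servings of quinoa: +7.5 mg iron for $2.70 (total $2.70, still need 2.1 mg).
Take 1 serving of brown rice: +1.1 mg iron for $0.70 (total $3.40, still need 1.0 mg).
Take 0.9091 servings of broccoli: +1.0 mg iron for $0.68 (total $4.08, still need 0.0 mg).
Filling from the cheapest source first is optimal under one linear minimum: $4.08.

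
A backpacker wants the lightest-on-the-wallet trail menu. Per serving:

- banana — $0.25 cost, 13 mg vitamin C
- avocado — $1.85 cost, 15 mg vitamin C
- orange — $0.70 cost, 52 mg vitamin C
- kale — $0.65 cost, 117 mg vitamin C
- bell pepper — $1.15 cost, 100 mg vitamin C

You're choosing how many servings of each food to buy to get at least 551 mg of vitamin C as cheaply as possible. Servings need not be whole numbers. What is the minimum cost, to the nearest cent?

$3.06

Cost per mg of vitamin C: kale $0.0056, bell pepper $0.0115, orange $0.0135, banana $0.0192, avocado $0.1233.
With no serving limits, use only kale: 551 mg / 117 mg = 4.709 servings × $0.65 = $3.06.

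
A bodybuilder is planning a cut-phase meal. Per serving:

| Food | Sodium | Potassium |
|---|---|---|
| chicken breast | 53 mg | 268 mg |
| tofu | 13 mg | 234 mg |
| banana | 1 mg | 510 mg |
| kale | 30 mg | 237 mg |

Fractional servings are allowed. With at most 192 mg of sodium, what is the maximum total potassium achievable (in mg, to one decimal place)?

97920.0 mg

Potassium per mg sodium: banana 510, tofu 18, kale 7.9, chicken breast 5.057.
With no serving limits, spend the whole sodium allowance on banana: 192 mg / 1 mg × 510 mg = 97920.0 mg.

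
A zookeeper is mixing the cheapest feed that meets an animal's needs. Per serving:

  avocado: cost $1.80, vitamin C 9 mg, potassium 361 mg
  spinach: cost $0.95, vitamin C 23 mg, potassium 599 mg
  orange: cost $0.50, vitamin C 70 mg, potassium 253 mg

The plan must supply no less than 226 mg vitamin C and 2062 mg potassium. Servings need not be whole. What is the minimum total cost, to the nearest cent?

$3.51

For a min-cost LP with two ≥-constraints, a basic feasible solution has at most two positive variables.
avocado only: max(226/9, 2062/361) = 25.11 servings → $45.20.
spinach only: max(226/23, 2062/599) = 9.826 servings → $9.33.
orange only: max(226/70, 2062/253) = 8.15 servings → $4.08.
avocado + spinach with both targets exact would need a negative amount; discard.
avocado + orange with both tight: 3.791 servings and 2.741 servings → $8.19.
spinach + orange with both tight: 2.414 servings and 2.435 servings → $3.51.
Cheapest feasible corner: $3.51.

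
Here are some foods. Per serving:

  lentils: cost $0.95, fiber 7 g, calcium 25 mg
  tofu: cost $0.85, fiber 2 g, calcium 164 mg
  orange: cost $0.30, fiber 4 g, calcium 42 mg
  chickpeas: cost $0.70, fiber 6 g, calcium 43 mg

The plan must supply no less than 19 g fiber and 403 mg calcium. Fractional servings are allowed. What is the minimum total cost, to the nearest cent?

Minimising a linear cost over {fiber ≥ 19, calcium ≥ 403, servings ≥ 0} — the optimum is at a vertex, using one or two foods.
lentils only: max(19/7, 403/25) = 16.12 servings → $15.31.
tofu only: max(19/2, 403/164) = 9.5 servings → $8.07.
orange only: max(19/4, 403/42) = 9.595 servings → $2.88.
chickpeas only: max(19/6, 403/43) = 9.372 servings → $6.56.
lentils + tofu with both tight: 2.104 servings and 2.137 servings → $3.81.
lentils + orange: intersection lies outside the first quadrant.
lentils + chickpeas with both targets exact would need a negative amount; discard.
tofu + orange with both tight: 1.423 servings and 4.038 servings → $2.42.
tofu + chickpeas with both tight: 1.783 servings and 2.572 servings → $3.32.
orange + chickpeas: the both-tight solution has a negative serving — not a feasible corner.
The minimum over all feasible corners is $2.42.

$2.42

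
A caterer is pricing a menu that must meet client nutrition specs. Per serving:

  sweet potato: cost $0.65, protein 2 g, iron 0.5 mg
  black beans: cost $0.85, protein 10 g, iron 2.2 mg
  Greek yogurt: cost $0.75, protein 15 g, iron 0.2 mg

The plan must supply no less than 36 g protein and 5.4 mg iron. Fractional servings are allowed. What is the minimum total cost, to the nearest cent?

$2.63

For a min-cost LP with two ≥-constraints, a basic feasible solution has at most two positive variables.
sweet potato only: max(36/2, 5.4/0.5) = 18 servings → $11.70.
black beans only: max(36/10, 5.4/2.2) = 3.6 servings → $3.06.
Greek yogurt only: max(36/15, 5.4/0.2) = 27 servings → $20.25.
sweet potato + black beans with both targets exact would need a negative amount; discard.
sweet potato + Greek yogurt with both tight: 10.39 servings and 1.014 servings → $7.52.
black beans + Greek yogurt with both tight: 2.381 servings and 0.8129 servings → $2.63.
Cheapest feasible corner: $2.63.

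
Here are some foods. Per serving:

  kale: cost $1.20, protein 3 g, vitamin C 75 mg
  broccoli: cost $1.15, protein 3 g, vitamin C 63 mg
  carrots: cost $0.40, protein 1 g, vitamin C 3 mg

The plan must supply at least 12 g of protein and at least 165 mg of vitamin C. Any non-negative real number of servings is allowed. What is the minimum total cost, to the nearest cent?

$4.60

For a min-cost LP with two ≥-constraints, a basic feasible solution has at most two positive variables.
kale only: max(12/3, 165/75) = 4 servings → $4.80.
broccoli only: max(12/3, 165/63) = 4 servings → $4.60.
carrots only: max(12/1, 165/3) = 55 servings → $22.00.
kale + broccoli: intersection lies outside the first quadrant.
kale + carrots with both tight: 1.955 servings and 6.136 servings → $4.80.
broccoli + carrots with both tight: 2.389 servings and 4.833 servings → $4.68.
So the least-cost plan costs $4.60.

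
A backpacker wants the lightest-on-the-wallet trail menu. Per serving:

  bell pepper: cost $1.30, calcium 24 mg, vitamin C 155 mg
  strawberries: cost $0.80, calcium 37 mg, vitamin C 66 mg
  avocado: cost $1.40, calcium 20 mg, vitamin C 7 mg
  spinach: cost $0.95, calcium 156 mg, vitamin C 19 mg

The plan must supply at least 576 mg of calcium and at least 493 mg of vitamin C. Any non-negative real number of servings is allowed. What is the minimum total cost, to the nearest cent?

bell pepper only: max(576/24, 493/155) = 24 servings → $31.20.
strawberries only: max(576/37, 493/66) = 15.57 servings → $12.45.
avocado only: max(576/20, 493/7) = 70.43 servings → $98.60.
spinach only: max(576/156, 493/19) = 25.95 servings → $24.65.
bell pepper + strawberries: the both-tight solution has a negative serving — not a feasible corner.
bell pepper + avocado with both tight: 1.988 servings and 26.41 servings → $39.56.
bell pepper + spinach with both tight: 2.78 servings and 3.265 servings → $6.72.
strawberries + avocado with both tight: 5.493 servings and 18.64 servings → $30.49.
strawberries + spinach with both tight: 6.876 servings and 2.061 servings → $7.46.
avocado + spinach: the both-tight solution has a negative serving — not a feasible corner.
Cheapest feasible corner: $6.72.

$6.72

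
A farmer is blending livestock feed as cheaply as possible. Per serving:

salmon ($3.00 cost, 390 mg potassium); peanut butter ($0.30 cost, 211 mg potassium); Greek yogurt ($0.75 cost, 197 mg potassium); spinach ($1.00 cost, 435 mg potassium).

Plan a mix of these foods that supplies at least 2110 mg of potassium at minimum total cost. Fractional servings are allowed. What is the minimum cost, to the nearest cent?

$3.00

Cost per mg of potassium: peanut butter $0.0014, spinach $0.0023, Greek yogurt $0.0038, salmon $0.0077.
With no serving limits, use only peanut butter: 2110 mg / 211 mg = 10 servings × $0.30 = $3.00.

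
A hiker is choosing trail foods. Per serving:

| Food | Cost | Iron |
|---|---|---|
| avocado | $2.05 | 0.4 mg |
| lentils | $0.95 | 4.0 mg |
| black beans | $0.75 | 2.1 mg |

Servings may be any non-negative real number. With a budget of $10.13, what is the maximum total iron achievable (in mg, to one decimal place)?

Iron per dollar: lentils 4.211, black beans 2.8, avocado 0.1951.
With no serving limits, spend the whole cost allowance on lentils: $10.13 / $0.95 × 4.0 mg = 42.7 mg.

42.7 mg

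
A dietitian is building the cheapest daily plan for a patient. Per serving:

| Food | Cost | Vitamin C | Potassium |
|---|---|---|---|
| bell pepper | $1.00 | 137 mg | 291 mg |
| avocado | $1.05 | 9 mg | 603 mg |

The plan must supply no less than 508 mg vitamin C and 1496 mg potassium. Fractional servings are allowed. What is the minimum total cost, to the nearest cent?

Minimising a linear cost over {vitamin C ≥ 508, potassium ≥ 1496, servings ≥ 0} — the optimum is at a vertex, using one or two foods.
bell pepper only: max(508/137, 1496/291) = 5.141 servings → $5.14.
avocado only: max(508/9, 1496/603) = 56.44 servings → $59.27.
bell pepper + avocado with both tight: 3.661 servings and 0.7141 servings → $4.41.
Cheapest feasible corner: $4.41.

$4.41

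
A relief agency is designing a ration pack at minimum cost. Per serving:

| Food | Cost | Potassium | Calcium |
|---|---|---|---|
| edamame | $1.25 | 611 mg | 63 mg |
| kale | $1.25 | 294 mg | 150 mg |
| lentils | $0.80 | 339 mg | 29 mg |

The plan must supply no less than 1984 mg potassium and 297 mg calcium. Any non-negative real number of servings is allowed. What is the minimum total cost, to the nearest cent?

edamame only: max(1984/611, 297/63) = 4.714 servings → $5.89.
kale only: max(1984/294, 297/150) = 6.748 servings → $8.44.
lentils only: max(1984/339, 297/29) = 10.24 servings → $8.19.
edamame + kale with both tight: 2.876 servings and 0.7723 servings → $4.56.
edamame + lentils: intersection lies outside the first quadrant.
kale + lentils with both tight: 1.019 servings and 4.968 servings → $5.25.
The minimum over all feasible corners is $4.56.

$4.56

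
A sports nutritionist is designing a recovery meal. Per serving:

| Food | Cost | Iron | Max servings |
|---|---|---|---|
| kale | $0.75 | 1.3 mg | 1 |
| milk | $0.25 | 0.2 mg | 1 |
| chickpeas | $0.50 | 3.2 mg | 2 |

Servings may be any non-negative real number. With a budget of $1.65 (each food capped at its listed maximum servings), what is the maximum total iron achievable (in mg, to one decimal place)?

Iron per dollar: chickpeas 6.4, kale 1.733, milk 0.8.
Take 2 servings of chickpeas: spends $1.00, +6.4 mg iron (running total 6.4 mg).
Take 0.8667 servings of kale: spends $0.65, +1.1 mg iron (running total 7.5 mg).
Filling greedily by iron-per-dollar is optimal for one linear limit, giving 7.5 mg.

7.5 mg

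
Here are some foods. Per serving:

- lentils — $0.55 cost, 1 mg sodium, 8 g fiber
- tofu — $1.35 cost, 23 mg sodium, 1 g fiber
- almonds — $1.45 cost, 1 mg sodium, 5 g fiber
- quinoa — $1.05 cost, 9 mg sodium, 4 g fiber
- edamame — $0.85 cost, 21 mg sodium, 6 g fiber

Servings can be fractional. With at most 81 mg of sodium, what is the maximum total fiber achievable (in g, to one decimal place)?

Fiber per mg sodium: lentils 8, almonds 5, quinoa 0.4444, edamame 0.2857, tofu 0.04348.
With no serving limits, spend the whole sodium allowance on lentils: 81 mg / 1 mg × 8 g = 648.0 g.

648.0 g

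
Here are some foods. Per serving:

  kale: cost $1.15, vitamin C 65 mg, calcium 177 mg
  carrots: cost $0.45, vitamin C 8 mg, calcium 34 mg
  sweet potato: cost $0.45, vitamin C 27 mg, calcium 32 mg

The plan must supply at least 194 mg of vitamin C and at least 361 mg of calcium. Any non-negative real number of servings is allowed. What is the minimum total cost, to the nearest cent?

$3.32

Compare the cost at each extreme point of the feasible region.
kale only: max(194/65, 361/177) = 2.985 servings → $3.43.
carrots only: max(194/8, 361/34) = 24.25 servings → $10.91.
sweet potato only: max(194/27, 361/32) = 11.28 servings → $5.08.
kale + carrots with both targets exact would need a negative amount; discard.
kale + sweet potato with both tight: 1.311 servings and 4.029 servings → $3.32.
carrots + sweet potato with both tight: 5.346 servings and 5.601 servings → $4.93.
Cheapest feasible corner: $3.32.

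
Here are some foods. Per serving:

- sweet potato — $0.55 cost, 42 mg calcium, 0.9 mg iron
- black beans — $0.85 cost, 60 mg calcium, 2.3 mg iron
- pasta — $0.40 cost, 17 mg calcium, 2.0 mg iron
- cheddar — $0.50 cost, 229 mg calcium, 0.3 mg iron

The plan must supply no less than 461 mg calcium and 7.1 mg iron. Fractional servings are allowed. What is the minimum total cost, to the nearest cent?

$2.20

A basic optimal solution has at most two foods positive. Try each food alone and each pair with both targets met exactly.
sweet potato only: max(461/42, 7.1/0.9) = 10.98 servings → $6.04.
black beans only: max(461/60, 7.1/2.3) = 7.683 servings → $6.53.
pasta only: max(461/17, 7.1/2.0) = 27.12 servings → $10.85.
cheddar only: max(461/229, 7.1/0.3) = 23.67 servings → $11.83.
sweet potato + black beans with both targets exact would need a negative amount; discard.
sweet potato + pasta: intersection lies outside the first quadrant.
sweet potato + cheddar with both tight: 7.688 servings and 0.6031 servings → $4.53.
black beans + pasta with both targets exact would need a negative amount; discard.
black beans + cheddar with both tight: 2.924 servings and 1.247 servings → $3.11.
pasta + cheddar with both tight: 3.285 servings and 1.769 servings → $2.20.
The minimum over all feasible corners is $2.20.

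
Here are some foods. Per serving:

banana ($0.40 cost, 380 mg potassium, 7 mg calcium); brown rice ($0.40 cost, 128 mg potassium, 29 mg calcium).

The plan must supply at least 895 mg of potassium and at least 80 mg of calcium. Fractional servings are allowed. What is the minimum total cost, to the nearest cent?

$1.57

With two linear requirements the optimum uses one or two foods; enumerate the corners.
banana only: max(895/380, 80/7) = 11.43 servings → $4.57.
brown rice only: max(895/128, 80/29) = 6.992 servings → $2.80.
banana + brown rice with both tight: 1.552 servings and 2.384 servings → $1.57.
So the least-cost plan costs $1.57.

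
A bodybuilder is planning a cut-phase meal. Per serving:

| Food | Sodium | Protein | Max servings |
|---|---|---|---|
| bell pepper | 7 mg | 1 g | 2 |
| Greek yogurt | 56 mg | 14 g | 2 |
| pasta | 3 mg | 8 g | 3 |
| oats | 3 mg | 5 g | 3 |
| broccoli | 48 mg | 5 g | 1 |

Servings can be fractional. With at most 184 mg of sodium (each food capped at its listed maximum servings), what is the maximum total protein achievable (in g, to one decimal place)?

73.2 g

Protein per mg sodium: pasta 2.667, oats 1.667, Greek yogurt 0.25, bell pepper 0.1429, broccoli 0.1042.
Take 3 servings of pasta: uses 9 mg sodium, +24.0 g protein (running total 24.0 g).
Take 3 servings of oats: uses 9 mg sodium, +15.0 g protein (running total 39.0 g).
Take 2 servings of Greek yogurt: uses 112 mg sodium, +28.0 g protein (running total 67.0 g).
Take 2 servings of bell pepper: uses 14 mg sodium, +2.0 g protein (running total 69.0 g).
Take 0.8333 servings of broccoli: uses 40 mg sodium, +4.2 g protein (running total 73.2 g).
Filling greedily by protein-per-mg sodium is optimal for one linear limit, giving 73.2 g.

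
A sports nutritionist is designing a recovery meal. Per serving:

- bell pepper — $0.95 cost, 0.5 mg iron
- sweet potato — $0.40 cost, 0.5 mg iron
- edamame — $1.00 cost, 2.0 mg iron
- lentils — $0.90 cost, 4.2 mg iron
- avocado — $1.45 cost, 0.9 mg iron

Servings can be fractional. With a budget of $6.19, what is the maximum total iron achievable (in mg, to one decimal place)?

28.9 mg

Iron per dollar: lentils 4.667, edamame 2, sweet potato 1.25, avocado 0.6207, bell pepper 0.5263.
With no serving limits, spend the whole cost allowance on lentils: $6.19 / $0.90 × 4.2 mg = 28.9 mg.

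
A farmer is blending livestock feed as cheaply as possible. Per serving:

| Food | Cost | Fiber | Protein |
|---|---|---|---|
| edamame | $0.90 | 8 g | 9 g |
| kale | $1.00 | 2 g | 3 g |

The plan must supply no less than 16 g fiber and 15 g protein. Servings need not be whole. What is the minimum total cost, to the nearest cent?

$1.80

At the optimum either one food covers both requirements or two foods hit both targets exactly; no other combination can be cheaper.
edamame only: max(16/8, 15/9) = 2 servings → $1.80.
kale only: max(16/2, 15/3) = 8 servings → $8.00.
edamame + kale with both targets exact would need a negative amount; discard.
Cheapest feasible corner: $1.80.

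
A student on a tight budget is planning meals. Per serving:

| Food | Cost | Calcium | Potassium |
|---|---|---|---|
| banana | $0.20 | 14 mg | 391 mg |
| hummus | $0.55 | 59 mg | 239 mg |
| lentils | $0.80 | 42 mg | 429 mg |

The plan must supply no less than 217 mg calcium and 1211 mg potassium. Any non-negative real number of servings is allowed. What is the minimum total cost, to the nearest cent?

With two linear requirements the optimum uses one or two foods; enumerate the corners.
banana only: max(217/14, 1211/391) = 15.5 servings → $3.10.
hummus only: max(217/59, 1211/239) = 5.067 servings → $2.79.
lentils only: max(217/42, 1211/429) = 5.167 servings → $4.13.
banana + hummus with both tight: 0.9931 servings and 3.442 servings → $2.09.
banana + lentils with both targets exact would need a negative amount; discard.
hummus + lentils with both tight: 2.765 servings and 1.282 servings → $2.55.
The minimum over all feasible corners is $2.09.

$2.09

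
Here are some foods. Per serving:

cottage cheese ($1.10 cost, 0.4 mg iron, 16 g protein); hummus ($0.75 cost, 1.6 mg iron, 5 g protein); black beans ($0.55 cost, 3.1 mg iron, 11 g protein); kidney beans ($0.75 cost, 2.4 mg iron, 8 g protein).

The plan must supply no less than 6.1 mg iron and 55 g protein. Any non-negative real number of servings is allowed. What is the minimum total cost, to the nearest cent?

$2.75

cottage cheese only: max(6.1/0.4, 55/16) = 15.25 servings → $16.77.
hummus only: max(6.1/1.6, 55/5) = 11 servings → $8.25.
black beans only: max(6.1/3.1, 55/11) = 5 servings → $2.75.
kidney beans only: max(6.1/2.4, 55/8) = 6.875 servings → $5.16.
cottage cheese + hummus with both tight: 2.436 servings and 3.203 servings → $5.08.
cottage cheese + black beans with both tight: 2.288 servings and 1.673 servings → $3.44.
cottage cheese + kidney beans with both tight: 2.364 servings and 2.148 servings → $4.21.
hummus + black beans with both targets exact would need a negative amount; discard.
hummus + kidney beans: the both-tight solution has a negative serving — not a feasible corner.
black beans + kidney beans: intersection lies outside the first quadrant.
The minimum over all feasible corners is $2.75.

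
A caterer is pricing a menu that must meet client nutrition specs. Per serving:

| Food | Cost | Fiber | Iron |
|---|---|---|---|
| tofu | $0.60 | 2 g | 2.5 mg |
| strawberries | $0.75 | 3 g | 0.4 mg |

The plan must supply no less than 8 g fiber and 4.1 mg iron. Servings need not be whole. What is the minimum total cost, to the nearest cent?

Minimising a linear cost over {fiber ≥ 8, iron ≥ 4.1, servings ≥ 0} — the optimum is at a vertex, using one or two foods.
tofu only: max(8/2, 4.1/2.5) = 4 servings → $2.40.
strawberries only: max(8/3, 4.1/0.4) = 10.25 servings → $7.69.
tofu + strawberries with both tight: 1.358 servings and 1.761 servings → $2.14.
Cheapest feasible corner: $2.14.

$2.14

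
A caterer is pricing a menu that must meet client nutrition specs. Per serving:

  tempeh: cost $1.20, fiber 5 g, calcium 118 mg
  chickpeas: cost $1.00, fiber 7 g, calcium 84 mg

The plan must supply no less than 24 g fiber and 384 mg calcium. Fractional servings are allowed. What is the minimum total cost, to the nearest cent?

For a min-cost LP with two ≥-constraints, a basic feasible solution has at most two positive variables.
tempeh only: max(24/5, 384/118) = 4.8 servings → $5.76.
chickpeas only: max(24/7, 384/84) = 4.571 servings → $4.57.
tempeh + chickpeas with both tight: 1.655 servings and 2.246 servings → $4.23.
So the least-cost plan costs $4.23.

$4.23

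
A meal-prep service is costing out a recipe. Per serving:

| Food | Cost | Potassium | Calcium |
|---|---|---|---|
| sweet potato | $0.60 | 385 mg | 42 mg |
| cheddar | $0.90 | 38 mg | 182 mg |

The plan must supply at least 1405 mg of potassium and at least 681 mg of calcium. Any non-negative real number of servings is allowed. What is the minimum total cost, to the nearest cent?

An LP optimum is at a vertex; with two nutrient constraints at most two foods are used. Check each candidate.
sweet potato only: max(1405/385, 681/42) = 16.21 servings → $9.73.
cheddar only: max(1405/38, 681/182) = 36.97 servings → $33.28.
sweet potato + cheddar with both tight: 3.356 servings and 2.967 servings → $4.68.
The minimum over all feasible corners is $4.68.

$4.68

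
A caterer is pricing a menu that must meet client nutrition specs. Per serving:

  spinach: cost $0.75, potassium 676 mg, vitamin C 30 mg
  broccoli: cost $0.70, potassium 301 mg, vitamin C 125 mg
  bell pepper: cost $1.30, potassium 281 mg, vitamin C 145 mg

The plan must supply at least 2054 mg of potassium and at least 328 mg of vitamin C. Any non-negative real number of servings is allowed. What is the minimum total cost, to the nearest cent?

$3.06

The cheapest plan sits at a corner of the feasible region — with two constraints it uses at most two foods.
spinach only: max(2054/676, 328/30) = 10.93 servings → $8.20.
broccoli only: max(2054/301, 328/125) = 6.824 servings → $4.78.
bell pepper only: max(2054/281, 328/145) = 7.31 servings → $9.50.
spinach + broccoli with both tight: 2.094 servings and 2.121 servings → $3.06.
spinach + bell pepper with both tight: 2.296 servings and 1.787 servings → $4.04.
broccoli + bell pepper with both targets exact would need a negative amount; discard.
The minimum over all feasible corners is $3.06.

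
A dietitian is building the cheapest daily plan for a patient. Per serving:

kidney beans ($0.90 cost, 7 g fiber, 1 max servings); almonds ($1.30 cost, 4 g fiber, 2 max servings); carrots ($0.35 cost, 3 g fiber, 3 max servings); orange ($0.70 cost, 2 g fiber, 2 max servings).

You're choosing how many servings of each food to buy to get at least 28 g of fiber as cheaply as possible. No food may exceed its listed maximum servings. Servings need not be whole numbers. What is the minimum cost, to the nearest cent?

$5.95

Cost per g of fiber: carrots $0.1167, kidney beans $0.1286, almonds $0.3250, orange $0.3500.
Take 3 servings of carrots: +9.0 g fiber for $1.05 (total $1.05, still need 19.0 g).
Take 1 serving of kidney beans: +7.0 g fiber for $0.90 (total $1.95, still need 12.0 g).
Take 2 servings of almonds: +8.0 g fiber for $2.60 (total $4.55, still need 4.0 g).
Take 2 servings of orange: +4.0 g fiber for $1.40 (total $5.95, still need 0.0 g).
Filling from the cheapest source first is optimal under one linear minimum: $5.95.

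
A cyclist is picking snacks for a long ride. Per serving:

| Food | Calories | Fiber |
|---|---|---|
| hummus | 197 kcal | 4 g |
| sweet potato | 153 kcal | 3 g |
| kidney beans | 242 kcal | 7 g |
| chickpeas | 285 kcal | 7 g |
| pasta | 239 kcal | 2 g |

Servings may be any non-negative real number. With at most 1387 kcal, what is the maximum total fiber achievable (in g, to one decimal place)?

Fiber per kcal: kidney beans 0.02893, chickpeas 0.02456, hummus 0.0203, sweet potato 0.01961, pasta 0.008368.
With no serving limits, spend the whole calories allowance on kidney beans: 1387 kcal / 242 kcal × 7 g = 40.1 g.

40.1 g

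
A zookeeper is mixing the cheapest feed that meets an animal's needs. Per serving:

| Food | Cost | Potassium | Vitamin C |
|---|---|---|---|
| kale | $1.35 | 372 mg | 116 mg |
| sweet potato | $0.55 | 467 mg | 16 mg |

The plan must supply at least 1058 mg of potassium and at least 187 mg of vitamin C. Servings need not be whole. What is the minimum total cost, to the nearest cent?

$2.58

kale only: max(1058/372, 187/116) = 2.844 servings → $3.84.
sweet potato only: max(1058/467, 187/16) = 11.69 servings → $6.43.
kale + sweet potato with both tight: 1.46 servings and 1.103 servings → $2.58.
The minimum over all feasible corners is $2.58.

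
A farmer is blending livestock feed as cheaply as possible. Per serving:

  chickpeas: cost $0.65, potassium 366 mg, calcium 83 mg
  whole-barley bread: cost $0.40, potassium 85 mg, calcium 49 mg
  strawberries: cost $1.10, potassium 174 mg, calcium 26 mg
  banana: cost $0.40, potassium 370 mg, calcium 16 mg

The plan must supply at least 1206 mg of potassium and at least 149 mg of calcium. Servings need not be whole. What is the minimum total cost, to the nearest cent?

Two binding constraints pin down two serving amounts, so the optimal mix uses at most two foods. The candidates are each food alone (scaled to the tighter of potassium/calcium) and each pair with both constraints tight.
chickpeas only: max(1206/366, 149/83) = 3.295 servings → $2.14.
whole-barley bread only: max(1206/85, 149/49) = 14.19 servings → $5.68.
strawberries only: max(1206/174, 149/26) = 6.931 servings → $7.62.
banana only: max(1206/370, 149/16) = 9.312 servings → $3.73.
chickpeas + whole-barley bread with both targets exact would need a negative amount; discard.
chickpeas + strawberries: the both-tight solution has a negative serving — not a feasible corner.
chickpeas + banana with both tight: 1.442 servings and 1.833 servings → $1.67.
whole-barley bread + strawberries: the both-tight solution has a negative serving — not a feasible corner.
whole-barley bread + banana with both tight: 2.137 servings and 2.769 servings → $1.96.
strawberries + banana with both tight: 5.242 servings and 0.7943 servings → $6.08.
Cheapest feasible corner: $1.67.

$1.67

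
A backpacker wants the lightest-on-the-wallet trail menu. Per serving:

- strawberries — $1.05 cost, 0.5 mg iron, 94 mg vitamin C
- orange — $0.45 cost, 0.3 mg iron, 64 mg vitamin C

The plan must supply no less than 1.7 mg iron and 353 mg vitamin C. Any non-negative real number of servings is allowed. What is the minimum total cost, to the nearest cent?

$2.55

This is a tiny linear program; its minimum lies at a vertex of the feasible set. List the vertices and price them.
strawberries only: max(1.7/0.5, 353/94) = 3.755 servings → $3.94.
orange only: max(1.7/0.3, 353/64) = 5.667 servings → $2.55.
strawberries + orange with both tight: 0.7632 servings and 4.395 servings → $2.78.
The minimum over all feasible corners is $2.55.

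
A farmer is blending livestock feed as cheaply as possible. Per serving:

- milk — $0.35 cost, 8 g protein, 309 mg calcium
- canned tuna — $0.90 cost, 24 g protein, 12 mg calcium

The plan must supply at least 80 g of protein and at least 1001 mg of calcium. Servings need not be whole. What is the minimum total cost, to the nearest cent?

$3.16

At the optimum either one food covers both requirements or two foods hit both targets exactly; no other combination can be cheaper.
milk only: max(80/8, 1001/309) = 10 servings → $3.50.
canned tuna only: max(80/24, 1001/12) = 83.42 servings → $75.08.
milk + canned tuna with both tight: 3.151 servings and 2.283 servings → $3.16.
The minimum over all feasible corners is $3.16.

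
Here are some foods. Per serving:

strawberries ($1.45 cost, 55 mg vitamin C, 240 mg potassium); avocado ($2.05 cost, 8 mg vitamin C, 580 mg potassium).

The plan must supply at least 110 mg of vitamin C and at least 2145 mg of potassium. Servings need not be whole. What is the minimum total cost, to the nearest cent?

The cheapest plan sits at a corner of the feasible region — with two constraints it uses at most two foods.
strawberries only: max(110/55, 2145/240) = 8.938 servings → $12.96.
avocado only: max(110/8, 2145/580) = 13.75 servings → $28.19.
strawberries + avocado with both tight: 1.556 servings and 3.055 servings → $8.52.
So the least-cost plan costs $8.52.

$8.52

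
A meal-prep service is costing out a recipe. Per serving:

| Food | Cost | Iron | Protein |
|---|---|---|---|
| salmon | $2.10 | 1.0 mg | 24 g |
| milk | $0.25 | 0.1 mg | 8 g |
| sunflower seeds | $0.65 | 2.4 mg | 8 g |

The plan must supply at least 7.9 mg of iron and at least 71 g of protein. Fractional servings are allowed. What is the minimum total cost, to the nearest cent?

salmon only: max(7.9/1.0, 71/24) = 7.9 servings → $16.59.
milk only: max(7.9/0.1, 71/8) = 79 servings → $19.75.
sunflower seeds only: max(7.9/2.4, 71/8) = 8.875 servings → $5.77.
salmon + milk: intersection lies outside the first quadrant.
salmon + sunflower seeds with both tight: 2.161 servings and 2.391 servings → $6.09.
milk + sunflower seeds with both tight: 5.826 servings and 3.049 servings → $3.44.
Cheapest feasible corner: $3.44.

$3.44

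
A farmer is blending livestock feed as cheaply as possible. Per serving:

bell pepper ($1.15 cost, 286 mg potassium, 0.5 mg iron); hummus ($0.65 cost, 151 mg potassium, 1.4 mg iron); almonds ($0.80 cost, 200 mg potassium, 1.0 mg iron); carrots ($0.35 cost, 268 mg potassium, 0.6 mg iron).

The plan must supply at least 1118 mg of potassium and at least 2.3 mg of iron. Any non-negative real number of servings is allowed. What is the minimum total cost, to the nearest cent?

$1.46

For a min-cost LP with two ≥-constraints, a basic feasible solution has at most two positive variables.
bell pepper only: max(1118/286, 2.3/0.5) = 4.6 servings → $5.29.
hummus only: max(1118/151, 2.3/1.4) = 7.404 servings → $4.81.
almonds only: max(1118/200, 2.3/1.0) = 5.59 servings → $4.47.
carrots only: max(1118/268, 2.3/0.6) = 4.172 servings → $1.46.
bell pepper + hummus with both tight: 3.749 servings and 0.3041 servings → $4.51.
bell pepper + almonds with both tight: 3.538 servings and 0.5312 servings → $4.49.
bell pepper + carrots with both tight: 1.447 servings and 2.628 servings → $2.58.
hummus + almonds: intersection lies outside the first quadrant.
hummus + carrots: the both-tight solution has a negative serving — not a feasible corner.
almonds + carrots: the both-tight solution has a negative serving — not a feasible corner.
The minimum over all feasible corners is $1.46.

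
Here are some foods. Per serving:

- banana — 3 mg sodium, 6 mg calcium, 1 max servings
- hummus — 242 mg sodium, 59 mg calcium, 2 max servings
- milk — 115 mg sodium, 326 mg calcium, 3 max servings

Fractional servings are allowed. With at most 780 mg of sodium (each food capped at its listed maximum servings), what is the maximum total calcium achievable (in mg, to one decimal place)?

1089.3 mg

Calcium per mg sodium: milk 2.835, banana 2, hummus 0.2438.
Take 3 servings of milk: uses 345 mg sodium, +978.0 mg calcium (running total 978.0 mg).
Take 1 serving of banana: uses 3 mg sodium, +6.0 mg calcium (running total 984.0 mg).
Take 1.785 servings of hummus: uses 432 mg sodium, +105.3 mg calcium (running total 1089.3 mg).
Filling greedily by calcium-per-mg sodium is optimal for one linear limit, giving 1089.3 mg.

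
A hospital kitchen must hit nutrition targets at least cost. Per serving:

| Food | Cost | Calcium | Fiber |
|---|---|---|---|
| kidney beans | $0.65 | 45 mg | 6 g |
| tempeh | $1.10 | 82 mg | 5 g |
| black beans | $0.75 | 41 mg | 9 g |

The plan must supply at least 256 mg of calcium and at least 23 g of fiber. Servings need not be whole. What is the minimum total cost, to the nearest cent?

$3.54

Check every corner: each single food scaled to meet both minima, and each pair solved so both constraints bind.
kidney beans only: max(256/45, 23/6) = 5.689 servings → $3.70.
tempeh only: max(256/82, 23/5) = 4.6 servings → $5.06.
black beans only: max(256/41, 23/9) = 6.244 servings → $4.68.
kidney beans + tempeh with both tight: 2.27 servings and 1.876 servings → $3.54.
kidney beans + black beans with both targets exact would need a negative amount; discard.
tempeh + black beans with both tight: 2.553 servings and 1.137 servings → $3.66.
The minimum over all feasible corners is $3.54.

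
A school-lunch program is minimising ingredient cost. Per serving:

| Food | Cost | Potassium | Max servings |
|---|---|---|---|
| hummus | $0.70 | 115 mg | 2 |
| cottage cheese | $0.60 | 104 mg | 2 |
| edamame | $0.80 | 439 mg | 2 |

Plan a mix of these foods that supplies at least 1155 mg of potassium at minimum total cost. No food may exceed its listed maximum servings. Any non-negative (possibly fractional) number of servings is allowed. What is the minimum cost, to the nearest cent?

$3.22

Cost per mg of potassium: edamame $0.0018, cottage cheese $0.0058, hummus $0.0061.
Take 2 servings of edamame: +878.0 mg potassium for $1.60 (total $1.60, still need 277.0 mg).
Take 2 servings of cottage cheese: +208.0 mg potassium for $1.20 (total $2.80, still need 69.0 mg).
Take 0.6 servings of hummus: +69.0 mg potassium for $0.42 (total $3.22, still need 0.0 mg).
Greedy by cheapest-per-mg is optimal for a single linear constraint, so the minimum cost is $3.22.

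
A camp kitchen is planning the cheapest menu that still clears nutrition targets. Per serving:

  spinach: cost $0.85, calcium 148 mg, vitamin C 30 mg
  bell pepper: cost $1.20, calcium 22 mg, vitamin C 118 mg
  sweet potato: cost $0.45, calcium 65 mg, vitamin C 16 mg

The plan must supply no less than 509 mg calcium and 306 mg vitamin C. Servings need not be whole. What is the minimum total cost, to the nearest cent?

$4.84

spinach only: max(509/148, 306/30) = 10.2 servings → $8.67.
bell pepper only: max(509/22, 306/118) = 23.14 servings → $27.76.
sweet potato only: max(509/65, 306/16) = 19.12 servings → $8.61.
spinach + bell pepper with both tight: 3.174 servings and 1.786 servings → $4.84.
spinach + sweet potato with both targets exact would need a negative amount; discard.
bell pepper + sweet potato with both tight: 1.605 servings and 7.288 servings → $5.21.
So the least-cost plan costs $4.84.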